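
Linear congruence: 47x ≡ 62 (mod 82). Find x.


GCD(47, 82) = 1, unique solution
a^(-1) mod 82 = 7
x = 7 * 62 mod 82 = 24

x ≡ 24 (mod 82)


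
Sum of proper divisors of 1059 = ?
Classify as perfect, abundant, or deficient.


Proper divisors: 1, 3, 353
Sum = 1 + 3 + 353 = 357
357 < 1059 → deficient

s(1059) = 357 (deficient)


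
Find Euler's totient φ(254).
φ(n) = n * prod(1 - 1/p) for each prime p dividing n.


254 = 2 × 127
Prime factors: 2, 127
φ(254) = 254 × (1-1/2) × (1-1/127)
= 254 × 1/2 × 126/127 = 126

φ(254) = 126


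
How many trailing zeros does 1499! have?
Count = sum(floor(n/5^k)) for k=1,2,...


floor(1499/5) = 299
floor(1499/25) = 59
floor(1499/125) = 11
floor(1499/625) = 2
Total = 371

371 trailing zeros


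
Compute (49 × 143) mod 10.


49 × 143 = 7007
7007 mod 10 = 7


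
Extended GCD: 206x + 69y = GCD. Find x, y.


Tabular extended Euclidean (each row: r = 206*s + 69*t):
r=206, s=1, t=0
r=69, s=0, t=1
q=2: r=68, s=1, t=-2   [206*(1) + 69*(-2) = 68]
q=1: r=1, s=-1, t=3   [206*(-1) + 69*(3) = 1]
q=68: r=0, s=69, t=-206   [206*(69) + 69*(-206) = 0]
GCD = 1; from the row with r=1: x=-1, y=3
Check: 206*(-1) + 69*(3) = -206 + 207 = 1

GCD = 1, x = -1, y = 3


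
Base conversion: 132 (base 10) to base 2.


132 (base 10) = 132 (decimal)
132 (decimal) = 10000100 (base 2)


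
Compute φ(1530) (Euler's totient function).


1530 = 2 × 3^2 × 5 × 17
Prime factors: 2, 3, 5, 17
φ(1530) = 1530 × (1-1/2) × (1-1/3) × (1-1/5) × (1-1/17)
= 1530 × 1/2 × 2/3 × 4/5 × 16/17 = 384

φ(1530) = 384


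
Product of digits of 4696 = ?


4 × 6 × 9 × 6 = 1296


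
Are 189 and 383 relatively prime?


Euclidean algorithm:
383 = 2 * 189 + 5
189 = 37 * 5 + 4
5 = 1 * 4 + 1
4 = 4 * 1 + 0
GCD(189, 383) = 1

Yes, coprime (GCD = 1)


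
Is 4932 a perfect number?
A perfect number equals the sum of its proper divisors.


Proper divisors of 4932: 1, 2, 3, 4, 6, 9, 12, 18, 36, 137, 274, 411, 548, 822, 1233, 1644, 2466
Sum = 1 + 2 + 3 + 4 + 6 + 9 + 12 + 18 + 36 + 137 + 274 + 411 + 548 + 822 + 1233 + 1644 + 2466 = 7626

No, 4932 is not perfect (7626 ≠ 4932)


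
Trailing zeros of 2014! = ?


floor(2014/5) = 402
floor(2014/25) = 80
floor(2014/125) = 16
floor(2014/625) = 3
Total = 501

501 trailing zeros


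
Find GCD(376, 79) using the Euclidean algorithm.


376 = 4 * 79 + 60
79 = 1 * 60 + 19
60 = 3 * 19 + 3
19 = 6 * 3 + 1
3 = 3 * 1 + 0
GCD = 1


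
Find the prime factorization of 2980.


2980 / 2 = 1490
1490 / 2 = 745
745 / 5 = 149
149 / 149 = 1
2980 = 2^2 × 5 × 149


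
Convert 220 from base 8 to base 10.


220 (base 8) = 144 (decimal)
144 (decimal) = 144 (base 10)


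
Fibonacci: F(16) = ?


Sequence: 1, 1, 2, 3, 5, 8, 13, 21, 34, 55, 89, 144, 233, 377, 610, 987
F(16) = 987


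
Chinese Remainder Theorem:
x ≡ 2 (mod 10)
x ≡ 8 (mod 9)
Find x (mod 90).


M = 10*9 = 90
M1 = M/10 = 9, M2 = M/9 = 10
M1^(-1) mod 10 = 9, M2^(-1) mod 9 = 1
x = 2*9*9 + 8*10*1 = 242
242 mod 90 = 62
Check: 62 mod 10 = 2 ✓, 62 mod 9 = 8 ✓

x ≡ 62 (mod 90)


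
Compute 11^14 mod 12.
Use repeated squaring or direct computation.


11^1 mod 12 = 11
11^2 mod 12 = 1
11^3 mod 12 = 11
11^4 mod 12 = 1
11^5 mod 12 = 11
11^6 mod 12 = 1
11^7 mod 12 = 11
11^8 mod 12 = 1
11^9 mod 12 = 11
11^10 mod 12 = 1
11^11 mod 12 = 11
11^12 mod 12 = 1
11^13 mod 12 = 11
11^14 mod 12 = 1


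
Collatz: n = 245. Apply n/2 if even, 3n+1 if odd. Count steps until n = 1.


245 → 736 → 368 → 184 → 92 → 46 → 23 → 70 → 35 → 106 → 53 → 160 → 80 → 40 → 20 → 10 → 5 → 16 → 8 → 4 → 2 → 1
Total steps = 21

21 steps


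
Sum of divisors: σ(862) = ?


Divisors of 862: 1, 2, 431, 862
Sum = 1 + 2 + 431 + 862 = 1296

σ(862) = 1296


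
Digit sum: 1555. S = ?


1 + 5 + 5 + 5 = 16


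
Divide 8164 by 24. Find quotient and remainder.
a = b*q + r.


8164 = 24 * 340 + 4
Check: 8160 + 4 = 8164

q = 340, r = 4


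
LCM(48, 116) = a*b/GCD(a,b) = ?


GCD(48, 116) = 4
LCM = 48*116/4 = 5568/4 = 1392

LCM = 1392


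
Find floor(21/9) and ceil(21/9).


21/9 = 2.3333
floor = 2
ceil = 3

floor = 2, ceil = 3


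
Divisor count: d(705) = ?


705 = 3^1 × 5^1 × 47^1
d(705) = (1+1) × (1+1) × (1+1) = 8

8 divisors


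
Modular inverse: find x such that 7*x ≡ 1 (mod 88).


Use the extended Euclidean algorithm on (88, 7); each row r = 88*s + 7*t:
r=88, s=1, t=0
r=7, s=0, t=1
q=12: r=4, s=1, t=-12   [88*(1) + 7*(-12) = 4]
q=1: r=3, s=-1, t=13   [88*(-1) + 7*(13) = 3]
q=1: r=1, s=2, t=-25   [88*(2) + 7*(-25) = 1]
q=3: r=0, s=-7, t=88   [88*(-7) + 7*(88) = 0]
GCD = 1 with t = -25, so 7*(-25) ≡ 1 (mod 88)
Inverse = -25 mod 88 = 63
Check: 7 * 63 = 441 ≡ 1 (mod 88)

7^(-1) ≡ 63 (mod 88)


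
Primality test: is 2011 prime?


Check divisors up to sqrt(2011) = 44.8442
No divisors found.
2011 is prime.

Yes, 2011 is prime


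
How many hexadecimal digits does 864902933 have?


864902933 in base 16 = 338D5F15
Number of digits = 8

8 digits (base 16)


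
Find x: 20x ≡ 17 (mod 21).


GCD(20, 21) = 1, unique solution
a^(-1) mod 21 = 20
x = 20 * 17 mod 21 = 4

x ≡ 4 (mod 21)


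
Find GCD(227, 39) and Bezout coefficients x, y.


Tabular extended Euclidean (each row: r = 227*s + 39*t):
r=227, s=1, t=0
r=39, s=0, t=1
q=5: r=32, s=1, t=-5   [227*(1) + 39*(-5) = 32]
q=1: r=7, s=-1, t=6   [227*(-1) + 39*(6) = 7]
q=4: r=4, s=5, t=-29   [227*(5) + 39*(-29) = 4]
q=1: r=3, s=-6, t=35   [227*(-6) + 39*(35) = 3]
q=1: r=1, s=11, t=-64   [227*(11) + 39*(-64) = 1]
q=3: r=0, s=-39, t=227   [227*(-39) + 39*(227) = 0]
GCD = 1; from the row with r=1: x=11, y=-64
Check: 227*(11) + 39*(-64) = 2497 - 2496 = 1

GCD = 1, x = 11, y = -64


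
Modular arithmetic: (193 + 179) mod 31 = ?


193 + 179 = 372
372 mod 31 = 0


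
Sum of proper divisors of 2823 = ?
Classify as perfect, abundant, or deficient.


Proper divisors: 1, 3, 941
Sum = 1 + 3 + 941 = 945
945 < 2823 → deficient

s(2823) = 945 (deficient)


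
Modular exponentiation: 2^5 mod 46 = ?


2^1 mod 46 = 2
2^2 mod 46 = 4
2^3 mod 46 = 8
2^4 mod 46 = 16
2^5 mod 46 = 32


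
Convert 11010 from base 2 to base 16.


11010 (base 2) = 26 (decimal)
26 (decimal) = 1A (base 16)


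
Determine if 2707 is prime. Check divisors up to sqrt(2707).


Check divisors up to sqrt(2707) = 52.0288
No divisors found.
2707 is prime.

Yes, 2707 is prime


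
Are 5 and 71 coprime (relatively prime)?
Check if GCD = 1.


Euclidean algorithm:
71 = 14 * 5 + 1
5 = 5 * 1 + 0
GCD(5, 71) = 1

Yes, coprime (GCD = 1)


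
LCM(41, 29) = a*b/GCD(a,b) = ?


GCD(41, 29) = 1
LCM = 41*29/1 = 1189/1 = 1189

LCM = 1189


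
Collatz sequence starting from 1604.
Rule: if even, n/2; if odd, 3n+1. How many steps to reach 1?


1604 → 802 → 401 → 1204 → 602 → 301 → 904 → 452 → 226 → 113 → 340 → 170 → 85 → 256 → 128 → 64 → 32 → 16 → 8 → 4 → 2 → 1
Total steps = 21

21 steps


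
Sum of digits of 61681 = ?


6 + 1 + 6 + 8 + 1 = 22


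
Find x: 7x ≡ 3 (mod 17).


GCD(7, 17) = 1, unique solution
a^(-1) mod 17 = 5
x = 5 * 3 mod 17 = 15

x ≡ 15 (mod 17)


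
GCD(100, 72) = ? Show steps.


100 = 1 * 72 + 28
72 = 2 * 28 + 16
28 = 1 * 16 + 12
16 = 1 * 12 + 4
12 = 3 * 4 + 0
GCD = 4


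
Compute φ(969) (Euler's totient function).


969 = 3 × 17 × 19
Prime factors: 3, 17, 19
φ(969) = 969 × (1-1/3) × (1-1/17) × (1-1/19)
= 969 × 2/3 × 16/17 × 18/19 = 576

φ(969) = 576


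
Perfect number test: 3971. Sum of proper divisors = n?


Proper divisors of 3971: 1, 11, 19, 209, 361
Sum = 1 + 11 + 19 + 209 + 361 = 601

No, 3971 is not perfect (601 ≠ 3971)


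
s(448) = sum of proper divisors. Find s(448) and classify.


Proper divisors: 1, 2, 4, 7, 8, 14, 16, 28, 32, 56, 64, 112, 224
Sum = 1 + 2 + 4 + 7 + 8 + 14 + 16 + 28 + 32 + 56 + 64 + 112 + 224 = 568
568 > 448 → abundant

s(448) = 568 (abundant)


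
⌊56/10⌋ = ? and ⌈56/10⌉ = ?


56/10 = 5.6000
floor = 5
ceil = 6

floor = 5, ceil = 6


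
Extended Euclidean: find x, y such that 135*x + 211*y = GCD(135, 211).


Tabular extended Euclidean (each row: r = 135*s + 211*t):
r=135, s=1, t=0
r=211, s=0, t=1
q=0: r=135, s=1, t=0   [135*(1) + 211*(0) = 135]
q=1: r=76, s=-1, t=1   [135*(-1) + 211*(1) = 76]
q=1: r=59, s=2, t=-1   [135*(2) + 211*(-1) = 59]
q=1: r=17, s=-3, t=2   [135*(-3) + 211*(2) = 17]
q=3: r=8, s=11, t=-7   [135*(11) + 211*(-7) = 8]
q=2: r=1, s=-25, t=16   [135*(-25) + 211*(16) = 1]
q=8: r=0, s=211, t=-135   [135*(211) + 211*(-135) = 0]
GCD = 1; from the row with r=1: x=-25, y=16
Check: 135*(-25) + 211*(16) = -3375 + 3376 = 1

GCD = 1, x = -25, y = 16


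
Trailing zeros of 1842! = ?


floor(1842/5) = 368
floor(1842/25) = 73
floor(1842/125) = 14
floor(1842/625) = 2
Total = 457

457 trailing zeros


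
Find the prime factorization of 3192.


3192 / 2 = 1596
1596 / 2 = 798
798 / 2 = 399
399 / 3 = 133
133 / 7 = 19
19 / 19 = 1
3192 = 2^3 × 3 × 7 × 19


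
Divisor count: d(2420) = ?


2420 = 2^2 × 5^1 × 11^2
d(2420) = (2+1) × (1+1) × (2+1) = 18

18 divisors


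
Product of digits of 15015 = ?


1 × 5 × 0 × 1 × 5 = 0


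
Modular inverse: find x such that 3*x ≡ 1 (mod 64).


Use the extended Euclidean algorithm on (64, 3); each row r = 64*s + 3*t:
r=64, s=1, t=0
r=3, s=0, t=1
q=21: r=1, s=1, t=-21   [64*(1) + 3*(-21) = 1]
q=3: r=0, s=-3, t=64   [64*(-3) + 3*(64) = 0]
GCD = 1 with t = -21, so 3*(-21) ≡ 1 (mod 64)
Inverse = -21 mod 64 = 43
Check: 3 * 43 = 129 ≡ 1 (mod 64)

3^(-1) ≡ 43 (mod 64)


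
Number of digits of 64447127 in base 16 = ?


64447127 in base 16 = 3D76297
Number of digits = 7

7 digits (base 16)


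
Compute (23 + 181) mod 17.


23 + 181 = 204
204 mod 17 = 0


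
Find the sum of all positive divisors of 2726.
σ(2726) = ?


Divisors of 2726: 1, 2, 29, 47, 58, 94, 1363, 2726
Sum = 1 + 2 + 29 + 47 + 58 + 94 + 1363 + 2726 = 4320

σ(2726) = 4320


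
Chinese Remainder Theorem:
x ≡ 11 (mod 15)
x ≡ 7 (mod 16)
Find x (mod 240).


M = 15*16 = 240
M1 = M/15 = 16, M2 = M/16 = 15
M1^(-1) mod 15 = 1, M2^(-1) mod 16 = 15
x = 11*16*1 + 7*15*15 = 1751
1751 mod 240 = 71
Check: 71 mod 15 = 11 ✓, 71 mod 16 = 7 ✓

x ≡ 71 (mod 240)


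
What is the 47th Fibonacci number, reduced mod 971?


F(k) mod 971 for k=1..47:
1, 1, 2, 3, 5, 8, 13, 21, 34, 55, 89, 144, 233, 377, 610, 16, 626, 642, 297, 939, 265, 233, 498, 731, 258, 18, 276, 294, 570, 864, 463, 356, 819, 204, 52, 256, 308, 564, 872, 465, 366, 831, 226, 86, 312, 398, 710
F(47) mod 971 = 710


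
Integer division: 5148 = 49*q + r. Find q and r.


5148 = 49 * 105 + 3
Check: 5145 + 3 = 5148

q = 105, r = 3


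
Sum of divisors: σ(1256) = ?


Divisors of 1256: 1, 2, 4, 8, 157, 314, 628, 1256
Sum = 1 + 2 + 4 + 8 + 157 + 314 + 628 + 1256 = 2370

σ(1256) = 2370


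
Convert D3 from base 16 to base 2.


D3 (base 16) = 211 (decimal)
211 (decimal) = 11010011 (base 2)


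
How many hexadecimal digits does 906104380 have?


906104380 in base 16 = 36020E3C
Number of digits = 8

8 digits (base 16)


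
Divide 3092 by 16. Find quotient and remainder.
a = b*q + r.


3092 = 16 * 193 + 4
Check: 3088 + 4 = 3092

q = 193, r = 4


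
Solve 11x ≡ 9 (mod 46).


GCD(11, 46) = 1, unique solution
a^(-1) mod 46 = 21
x = 21 * 9 mod 46 = 5

x ≡ 5 (mod 46)


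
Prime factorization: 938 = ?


938 / 2 = 469
469 / 7 = 67
67 / 67 = 1
938 = 2 × 7 × 67


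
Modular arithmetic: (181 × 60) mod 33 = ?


181 × 60 = 10860
10860 mod 33 = 3


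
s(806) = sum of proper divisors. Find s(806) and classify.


Proper divisors: 1, 2, 13, 26, 31, 62, 403
Sum = 1 + 2 + 13 + 26 + 31 + 62 + 403 = 538
538 < 806 → deficient

s(806) = 538 (deficient)


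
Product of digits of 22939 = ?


2 × 2 × 9 × 3 × 9 = 972


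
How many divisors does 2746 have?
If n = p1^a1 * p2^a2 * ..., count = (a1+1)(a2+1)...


2746 = 2^1 × 1373^1
d(2746) = (1+1) × (1+1) = 4

4 divisors


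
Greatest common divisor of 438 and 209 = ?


438 = 2 * 209 + 20
209 = 10 * 20 + 9
20 = 2 * 9 + 2
9 = 4 * 2 + 1
2 = 2 * 1 + 0
GCD = 1


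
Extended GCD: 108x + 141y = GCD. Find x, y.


Tabular extended Euclidean (each row: r = 108*s + 141*t):
r=108, s=1, t=0
r=141, s=0, t=1
q=0: r=108, s=1, t=0   [108*(1) + 141*(0) = 108]
q=1: r=33, s=-1, t=1   [108*(-1) + 141*(1) = 33]
q=3: r=9, s=4, t=-3   [108*(4) + 141*(-3) = 9]
q=3: r=6, s=-13, t=10   [108*(-13) + 141*(10) = 6]
q=1: r=3, s=17, t=-13   [108*(17) + 141*(-13) = 3]
q=2: r=0, s=-47, t=36   [108*(-47) + 141*(36) = 0]
GCD = 3; from the row with r=3: x=17, y=-13
Check: 108*(17) + 141*(-13) = 1836 - 1833 = 3

GCD = 3, x = 17, y = -13


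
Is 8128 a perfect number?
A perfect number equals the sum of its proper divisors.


Proper divisors of 8128: 1, 2, 4, 8, 16, 32, 64, 127, 254, 508, 1016, 2032, 4064
Sum = 1 + 2 + 4 + 8 + 16 + 32 + 64 + 127 + 254 + 508 + 1016 + 2032 + 4064 = 8128

Yes, 8128 is perfect (8128 = 8128)


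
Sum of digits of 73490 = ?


7 + 3 + 4 + 9 + 0 = 23


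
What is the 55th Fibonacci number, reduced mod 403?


F(k) mod 403 for k=1..55:
1, 1, 2, 3, 5, 8, 13, 21, 34, 55, 89, 144, 233, 377, 207, 181, 388, 166, 151, 317, 65, 382, 44, 23, 67, 90, 157, 247, 1, 248, 249, 94, 343, 34, 377, 8, 385, 393, 375, 365, 337, 299, 233, 129, 362, 88, 47, 135, 182, 317, 96, 10, 106, 116, 222
F(55) mod 403 = 222


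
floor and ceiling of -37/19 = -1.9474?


-37/19 = -1.9474
floor = -2
ceil = -1

floor = -2, ceil = -1


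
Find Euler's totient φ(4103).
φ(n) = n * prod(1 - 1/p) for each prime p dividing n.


4103 = 11 × 373
Prime factors: 11, 373
φ(4103) = 4103 × (1-1/11) × (1-1/373)
= 4103 × 10/11 × 372/373 = 3720

φ(4103) = 3720


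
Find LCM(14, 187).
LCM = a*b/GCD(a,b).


GCD(14, 187) = 1
LCM = 14*187/1 = 2618/1 = 2618

LCM = 2618


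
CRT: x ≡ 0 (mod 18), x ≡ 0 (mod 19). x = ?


M = 18*19 = 342
M1 = M/18 = 19, M2 = M/19 = 18
M1^(-1) mod 18 = 1, M2^(-1) mod 19 = 18
x = 0*19*1 + 0*18*18 = 0
0 mod 342 = 0
Check: 0 mod 18 = 0 ✓, 0 mod 19 = 0 ✓

x ≡ 0 (mod 342)


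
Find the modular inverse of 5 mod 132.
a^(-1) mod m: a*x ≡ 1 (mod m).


Use the extended Euclidean algorithm on (132, 5); each row r = 132*s + 5*t:
r=132, s=1, t=0
r=5, s=0, t=1
q=26: r=2, s=1, t=-26   [132*(1) + 5*(-26) = 2]
q=2: r=1, s=-2, t=53   [132*(-2) + 5*(53) = 1]
q=2: r=0, s=5, t=-132   [132*(5) + 5*(-132) = 0]
GCD = 1 with t = 53, so 5*(53) ≡ 1 (mod 132)
Inverse = 53 mod 132 = 53
Check: 5 * 53 = 265 ≡ 1 (mod 132)

5^(-1) ≡ 53 (mod 132)


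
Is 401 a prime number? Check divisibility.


Check divisors up to sqrt(401) = 20.0250
No divisors found.
401 is prime.

Yes, 401 is prime


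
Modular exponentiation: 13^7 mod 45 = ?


13^1 mod 45 = 13
13^2 mod 45 = 34
13^3 mod 45 = 37
13^4 mod 45 = 31
13^5 mod 45 = 43
13^6 mod 45 = 19
13^7 mod 45 = 22


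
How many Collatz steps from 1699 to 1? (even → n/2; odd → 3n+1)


1699 → 5098 → 2549 → 7648 → 3824 → 1912 → 956 → 478 → 239 → 718 → 359 → 1078 → 539 → 1618 → 809 → 2428 → 1214 → 607 → 1822 → 911 → 2734 → 1367 → 4102 → 2051 → 6154 → 3077 → 9232 → 4616 → 2308 → 1154 → 577 → 1732 → 866 → 433 → 1300 → 650 → 325 → 976 → 488 → 244 → 122 → 61 → 184 → 92 → 46 → 23 → 70 → 35 → 106 → 53 → 160 → 80 → 40 → 20 → 10 → 5 → 16 → 8 → 4 → 2 → 1
Total steps = 60

60 steps


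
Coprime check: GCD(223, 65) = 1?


Euclidean algorithm:
223 = 3 * 65 + 28
65 = 2 * 28 + 9
28 = 3 * 9 + 1
9 = 9 * 1 + 0
GCD(223, 65) = 1

Yes, coprime (GCD = 1)


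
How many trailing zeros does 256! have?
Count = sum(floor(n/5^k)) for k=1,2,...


floor(256/5) = 51
floor(256/25) = 10
floor(256/125) = 2
Total = 63

63 trailing zeros


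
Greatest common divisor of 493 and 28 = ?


493 = 17 * 28 + 17
28 = 1 * 17 + 11
17 = 1 * 11 + 6
11 = 1 * 6 + 5
6 = 1 * 5 + 1
5 = 5 * 1 + 0
GCD = 1


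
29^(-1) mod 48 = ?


Use the extended Euclidean algorithm on (48, 29); each row r = 48*s + 29*t:
r=48, s=1, t=0
r=29, s=0, t=1
q=1: r=19, s=1, t=-1   [48*(1) + 29*(-1) = 19]
q=1: r=10, s=-1, t=2   [48*(-1) + 29*(2) = 10]
q=1: r=9, s=2, t=-3   [48*(2) + 29*(-3) = 9]
q=1: r=1, s=-3, t=5   [48*(-3) + 29*(5) = 1]
q=9: r=0, s=29, t=-48   [48*(29) + 29*(-48) = 0]
GCD = 1 with t = 5, so 29*(5) ≡ 1 (mod 48)
Inverse = 5 mod 48 = 5
Check: 29 * 5 = 145 ≡ 1 (mod 48)

29^(-1) ≡ 5 (mod 48)


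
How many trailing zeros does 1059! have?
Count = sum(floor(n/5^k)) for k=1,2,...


floor(1059/5) = 211
floor(1059/25) = 42
floor(1059/125) = 8
floor(1059/625) = 1
Total = 262

262 trailing zeros


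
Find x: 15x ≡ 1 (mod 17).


GCD(15, 17) = 1, unique solution
a^(-1) mod 17 = 8
x = 8 * 1 mod 17 = 8

x ≡ 8 (mod 17)


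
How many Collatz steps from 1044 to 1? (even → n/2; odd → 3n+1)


1044 → 522 → 261 → 784 → 392 → 196 → 98 → 49 → 148 → 74 → 37 → 112 → 56 → 28 → 14 → 7 → 22 → 11 → 34 → 17 → 52 → 26 → 13 → 40 → 20 → 10 → 5 → 16 → 8 → 4 → 2 → 1
Total steps = 31

31 steps


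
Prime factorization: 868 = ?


868 / 2 = 434
434 / 2 = 217
217 / 7 = 31
31 / 31 = 1
868 = 2^2 × 7 × 31


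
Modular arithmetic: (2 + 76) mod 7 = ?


2 + 76 = 78
78 mod 7 = 1


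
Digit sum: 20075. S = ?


2 + 0 + 0 + 7 + 5 = 14


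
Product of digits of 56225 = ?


5 × 6 × 2 × 2 × 5 = 600


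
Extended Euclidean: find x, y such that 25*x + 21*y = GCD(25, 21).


Tabular extended Euclidean (each row: r = 25*s + 21*t):
r=25, s=1, t=0
r=21, s=0, t=1
q=1: r=4, s=1, t=-1   [25*(1) + 21*(-1) = 4]
q=5: r=1, s=-5, t=6   [25*(-5) + 21*(6) = 1]
q=4: r=0, s=21, t=-25   [25*(21) + 21*(-25) = 0]
GCD = 1; from the row with r=1: x=-5, y=6
Check: 25*(-5) + 21*(6) = -125 + 126 = 1

GCD = 1, x = -5, y = 6


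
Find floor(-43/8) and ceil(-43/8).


-43/8 = -5.3750
floor = -6
ceil = -5

floor = -6, ceil = -5


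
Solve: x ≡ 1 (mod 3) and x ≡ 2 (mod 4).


M = 3*4 = 12
M1 = M/3 = 4, M2 = M/4 = 3
M1^(-1) mod 3 = 1, M2^(-1) mod 4 = 3
x = 1*4*1 + 2*3*3 = 22
22 mod 12 = 10
Check: 10 mod 3 = 1 ✓, 10 mod 4 = 2 ✓

x ≡ 10 (mod 12)


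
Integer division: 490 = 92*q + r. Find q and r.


490 = 92 * 5 + 30
Check: 460 + 30 = 490

q = 5, r = 30


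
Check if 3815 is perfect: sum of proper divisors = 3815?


Proper divisors of 3815: 1, 5, 7, 35, 109, 545, 763
Sum = 1 + 5 + 7 + 35 + 109 + 545 + 763 = 1465

No, 3815 is not perfect (1465 ≠ 3815)


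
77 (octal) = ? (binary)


77 (base 8) = 63 (decimal)
63 (decimal) = 111111 (base 2)


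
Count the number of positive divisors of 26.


26 = 2^1 × 13^1
d(26) = (1+1) × (1+1) = 4

4 divisors


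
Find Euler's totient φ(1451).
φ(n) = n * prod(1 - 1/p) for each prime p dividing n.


1451 = 1451
Prime factors: 1451
φ(1451) = 1451 × (1-1/1451)
= 1451 × 1450/1451 = 1450

φ(1451) = 1450


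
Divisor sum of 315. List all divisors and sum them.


Divisors of 315: 1, 3, 5, 7, 9, 15, 21, 35, 45, 63, 105, 315
Sum = 1 + 3 + 5 + 7 + 9 + 15 + 21 + 35 + 45 + 63 + 105 + 315 = 624

σ(315) = 624


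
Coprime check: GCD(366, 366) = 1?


Euclidean algorithm:
366 = 1 * 366 + 0
GCD(366, 366) = 366

No, not coprime (GCD = 366)


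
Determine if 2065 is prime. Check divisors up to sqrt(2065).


2065 / 5 = 413 (exact division)
2065 is NOT prime.

No, 2065 is not prime


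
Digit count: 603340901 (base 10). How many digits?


603340901 has 9 digits in base 10
floor(log10(603340901)) + 1 = floor(8.7806) + 1 = 9

9 digits (base 10)


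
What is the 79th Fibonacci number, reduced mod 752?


F(k) mod 752 for k=1..79:
1, 1, 2, 3, 5, 8, 13, 21, 34, 55, 89, 144, 233, 377, 610, 235, 93, 328, 421, 749, 418, 415, 81, 496, 577, 321, 146, 467, 613, 328, 189, 517, 706, 471, 425, 144, 569, 713, 530, 491, 269, 8, 277, 285, 562, 95, 657, 0, 657, 657, 562, 467, 277, 744, 269, 261, 530, 39, 569, 608, 425, 281, 706, 235, 189, 424, 613, 285, 146, 431, 577, 256, 81, 337, 418, 3, 421, 424, 93
F(79) mod 752 = 93


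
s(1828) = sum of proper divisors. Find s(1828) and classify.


Proper divisors: 1, 2, 4, 457, 914
Sum = 1 + 2 + 4 + 457 + 914 = 1378
1378 < 1828 → deficient

s(1828) = 1378 (deficient)


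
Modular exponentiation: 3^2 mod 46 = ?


3^1 mod 46 = 3
3^2 mod 46 = 9


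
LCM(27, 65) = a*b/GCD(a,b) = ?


GCD(27, 65) = 1
LCM = 27*65/1 = 1755/1 = 1755

LCM = 1755


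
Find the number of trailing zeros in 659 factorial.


floor(659/5) = 131
floor(659/25) = 26
floor(659/125) = 5
floor(659/625) = 1
Total = 163

163 trailing zeros


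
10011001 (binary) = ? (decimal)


10011001 (base 2) = 153 (decimal)
153 (decimal) = 153 (base 10)


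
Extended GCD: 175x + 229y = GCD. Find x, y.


Tabular extended Euclidean (each row: r = 175*s + 229*t):
r=175, s=1, t=0
r=229, s=0, t=1
q=0: r=175, s=1, t=0   [175*(1) + 229*(0) = 175]
q=1: r=54, s=-1, t=1   [175*(-1) + 229*(1) = 54]
q=3: r=13, s=4, t=-3   [175*(4) + 229*(-3) = 13]
q=4: r=2, s=-17, t=13   [175*(-17) + 229*(13) = 2]
q=6: r=1, s=106, t=-81   [175*(106) + 229*(-81) = 1]
q=2: r=0, s=-229, t=175   [175*(-229) + 229*(175) = 0]
GCD = 1; from the row with r=1: x=106, y=-81
Check: 175*(106) + 229*(-81) = 18550 - 18549 = 1

GCD = 1, x = 106, y = -81


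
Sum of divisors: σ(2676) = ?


Divisors of 2676: 1, 2, 3, 4, 6, 12, 223, 446, 669, 892, 1338, 2676
Sum = 1 + 2 + 3 + 4 + 6 + 12 + 223 + 446 + 669 + 892 + 1338 + 2676 = 6272

σ(2676) = 6272


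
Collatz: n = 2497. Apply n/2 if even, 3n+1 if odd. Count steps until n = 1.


2497 → 7492 → 3746 → 1873 → 5620 → 2810 → 1405 → 4216 → 2108 → 1054 → 527 → 1582 → 791 → 2374 → 1187 → 3562 → 1781 → 5344 → 2672 → 1336 → 668 → 334 → 167 → 502 → 251 → 754 → 377 → 1132 → 566 → 283 → 850 → 425 → 1276 → 638 → 319 → 958 → 479 → 1438 → 719 → 2158 → 1079 → 3238 → 1619 → 4858 → 2429 → 7288 → 3644 → 1822 → 911 → 2734 → 1367 → 4102 → 2051 → 6154 → 3077 → 9232 → 4616 → 2308 → 1154 → 577 → 1732 → 866 → 433 → 1300 → 650 → 325 → 976 → 488 → 244 → 122 → 61 → 184 → 92 → 46 → 23 → 70 → 35 → 106 → 53 → 160 → 80 → 40 → 20 → 10 → 5 → 16 → 8 → 4 → 2 → 1
Total steps = 89

89 steps


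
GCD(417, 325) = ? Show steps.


417 = 1 * 325 + 92
325 = 3 * 92 + 49
92 = 1 * 49 + 43
49 = 1 * 43 + 6
43 = 7 * 6 + 1
6 = 6 * 1 + 0
GCD = 1


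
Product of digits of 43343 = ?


4 × 3 × 3 × 4 × 3 = 432


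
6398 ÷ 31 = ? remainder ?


6398 = 31 * 206 + 12
Check: 6386 + 12 = 6398

q = 206, r = 12


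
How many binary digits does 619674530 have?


619674530 in base 2 = 100100111011110111101110100010
Number of digits = 30

30 digits (base 2)


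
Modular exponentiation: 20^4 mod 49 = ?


20^1 mod 49 = 20
20^2 mod 49 = 8
20^3 mod 49 = 13
20^4 mod 49 = 15


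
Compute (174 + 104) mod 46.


174 + 104 = 278
278 mod 46 = 2


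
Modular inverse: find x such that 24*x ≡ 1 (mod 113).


Use the extended Euclidean algorithm on (113, 24); each row r = 113*s + 24*t:
r=113, s=1, t=0
r=24, s=0, t=1
q=4: r=17, s=1, t=-4   [113*(1) + 24*(-4) = 17]
q=1: r=7, s=-1, t=5   [113*(-1) + 24*(5) = 7]
q=2: r=3, s=3, t=-14   [113*(3) + 24*(-14) = 3]
q=2: r=1, s=-7, t=33   [113*(-7) + 24*(33) = 1]
q=3: r=0, s=24, t=-113   [113*(24) + 24*(-113) = 0]
GCD = 1 with t = 33, so 24*(33) ≡ 1 (mod 113)
Inverse = 33 mod 113 = 33
Check: 24 * 33 = 792 ≡ 1 (mod 113)

24^(-1) ≡ 33 (mod 113)


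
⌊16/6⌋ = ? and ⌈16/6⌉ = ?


16/6 = 2.6667
floor = 2
ceil = 3

floor = 2, ceil = 3


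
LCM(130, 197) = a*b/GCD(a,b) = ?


GCD(130, 197) = 1
LCM = 130*197/1 = 25610/1 = 25610

LCM = 25610


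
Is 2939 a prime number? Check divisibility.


Check divisors up to sqrt(2939) = 54.2125
No divisors found.
2939 is prime.

Yes, 2939 is prime


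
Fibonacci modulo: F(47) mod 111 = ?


F(k) mod 111 for k=1..47:
1, 1, 2, 3, 5, 8, 13, 21, 34, 55, 89, 33, 11, 44, 55, 99, 43, 31, 74, 105, 68, 62, 19, 81, 100, 70, 59, 18, 77, 95, 61, 45, 106, 40, 35, 75, 110, 74, 73, 36, 109, 34, 32, 66, 98, 53, 40
F(47) mod 111 = 40


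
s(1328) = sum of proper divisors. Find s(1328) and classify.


Proper divisors: 1, 2, 4, 8, 16, 83, 166, 332, 664
Sum = 1 + 2 + 4 + 8 + 16 + 83 + 166 + 332 + 664 = 1276
1276 < 1328 → deficient

s(1328) = 1276 (deficient)


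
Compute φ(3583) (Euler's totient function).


3583 = 3583
Prime factors: 3583
φ(3583) = 3583 × (1-1/3583)
= 3583 × 3582/3583 = 3582

φ(3583) = 3582


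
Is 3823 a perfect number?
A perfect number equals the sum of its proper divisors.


Proper divisors of 3823: 1
Sum = 1 = 1

No, 3823 is not perfect (1 ≠ 3823)


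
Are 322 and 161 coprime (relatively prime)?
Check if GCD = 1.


Euclidean algorithm:
322 = 2 * 161 + 0
GCD(322, 161) = 161

No, not coprime (GCD = 161)


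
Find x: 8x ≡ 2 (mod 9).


GCD(8, 9) = 1, unique solution
a^(-1) mod 9 = 8
x = 8 * 2 mod 9 = 7

x ≡ 7 (mod 9)


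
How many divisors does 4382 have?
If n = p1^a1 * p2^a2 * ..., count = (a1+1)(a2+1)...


4382 = 2^1 × 7^1 × 313^1
d(4382) = (1+1) × (1+1) × (1+1) = 8

8 divisors


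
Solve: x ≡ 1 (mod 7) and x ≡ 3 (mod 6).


M = 7*6 = 42
M1 = M/7 = 6, M2 = M/6 = 7
M1^(-1) mod 7 = 6, M2^(-1) mod 6 = 1
x = 1*6*6 + 3*7*1 = 57
57 mod 42 = 15
Check: 15 mod 7 = 1 ✓, 15 mod 6 = 3 ✓

x ≡ 15 (mod 42)


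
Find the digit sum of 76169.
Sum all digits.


7 + 6 + 1 + 6 + 9 = 29


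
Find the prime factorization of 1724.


1724 / 2 = 862
862 / 2 = 431
431 / 431 = 1
1724 = 2^2 × 431


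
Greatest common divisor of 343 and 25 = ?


343 = 13 * 25 + 18
25 = 1 * 18 + 7
18 = 2 * 7 + 4
7 = 1 * 4 + 3
4 = 1 * 3 + 1
3 = 3 * 1 + 0
GCD = 1


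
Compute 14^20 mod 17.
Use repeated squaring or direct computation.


14^1 mod 17 = 14
14^2 mod 17 = 9
14^3 mod 17 = 7
14^4 mod 17 = 13
14^5 mod 17 = 12
14^6 mod 17 = 15
14^7 mod 17 = 6
14^8 mod 17 = 16
14^9 mod 17 = 3
14^10 mod 17 = 8
14^11 mod 17 = 10
14^12 mod 17 = 4
14^13 mod 17 = 5
14^14 mod 17 = 2
14^15 mod 17 = 11
14^16 mod 17 = 1
14^17 mod 17 = 14
14^18 mod 17 = 9
14^19 mod 17 = 7
14^20 mod 17 = 13


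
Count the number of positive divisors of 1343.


1343 = 17^1 × 79^1
d(1343) = (1+1) × (1+1) = 4

4 divisors


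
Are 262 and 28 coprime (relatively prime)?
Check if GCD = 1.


Euclidean algorithm:
262 = 9 * 28 + 10
28 = 2 * 10 + 8
10 = 1 * 8 + 2
8 = 4 * 2 + 0
GCD(262, 28) = 2

No, not coprime (GCD = 2)


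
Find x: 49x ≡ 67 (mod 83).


GCD(49, 83) = 1, unique solution
a^(-1) mod 83 = 61
x = 61 * 67 mod 83 = 20

x ≡ 20 (mod 83)


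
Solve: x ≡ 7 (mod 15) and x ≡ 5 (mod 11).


M = 15*11 = 165
M1 = M/15 = 11, M2 = M/11 = 15
M1^(-1) mod 15 = 11, M2^(-1) mod 11 = 3
x = 7*11*11 + 5*15*3 = 1072
1072 mod 165 = 82
Check: 82 mod 15 = 7 ✓, 82 mod 11 = 5 ✓

x ≡ 82 (mod 165)


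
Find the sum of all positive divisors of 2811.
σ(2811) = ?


Divisors of 2811: 1, 3, 937, 2811
Sum = 1 + 3 + 937 + 2811 = 3752

σ(2811) = 3752


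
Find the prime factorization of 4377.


4377 / 3 = 1459
1459 / 1459 = 1
4377 = 3 × 1459


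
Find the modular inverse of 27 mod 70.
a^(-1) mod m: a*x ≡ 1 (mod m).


Use the extended Euclidean algorithm on (70, 27); each row r = 70*s + 27*t:
r=70, s=1, t=0
r=27, s=0, t=1
q=2: r=16, s=1, t=-2   [70*(1) + 27*(-2) = 16]
q=1: r=11, s=-1, t=3   [70*(-1) + 27*(3) = 11]
q=1: r=5, s=2, t=-5   [70*(2) + 27*(-5) = 5]
q=2: r=1, s=-5, t=13   [70*(-5) + 27*(13) = 1]
q=5: r=0, s=27, t=-70   [70*(27) + 27*(-70) = 0]
GCD = 1 with t = 13, so 27*(13) ≡ 1 (mod 70)
Inverse = 13 mod 70 = 13
Check: 27 * 13 = 351 ≡ 1 (mod 70)

27^(-1) ≡ 13 (mod 70)


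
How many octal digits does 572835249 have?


572835249 in base 8 = 4211142661
Number of digits = 10

10 digits (base 8)


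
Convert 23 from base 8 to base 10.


23 (base 8) = 19 (decimal)
19 (decimal) = 19 (base 10)


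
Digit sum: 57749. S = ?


5 + 7 + 7 + 4 + 9 = 32


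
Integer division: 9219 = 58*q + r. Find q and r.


9219 = 58 * 158 + 55
Check: 9164 + 55 = 9219

q = 158, r = 55


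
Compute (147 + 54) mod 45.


147 + 54 = 201
201 mod 45 = 21


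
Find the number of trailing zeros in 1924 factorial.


floor(1924/5) = 384
floor(1924/25) = 76
floor(1924/125) = 15
floor(1924/625) = 3
Total = 478

478 trailing zeros


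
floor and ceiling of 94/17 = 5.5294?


94/17 = 5.5294
floor = 5
ceil = 6

floor = 5, ceil = 6


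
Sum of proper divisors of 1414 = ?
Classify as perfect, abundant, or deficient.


Proper divisors: 1, 2, 7, 14, 101, 202, 707
Sum = 1 + 2 + 7 + 14 + 101 + 202 + 707 = 1034
1034 < 1414 → deficient

s(1414) = 1034 (deficient)


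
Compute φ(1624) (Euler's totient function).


1624 = 2^3 × 7 × 29
Prime factors: 2, 7, 29
φ(1624) = 1624 × (1-1/2) × (1-1/7) × (1-1/29)
= 1624 × 1/2 × 6/7 × 28/29 = 672

φ(1624) = 672


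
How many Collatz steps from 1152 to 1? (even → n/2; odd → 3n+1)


1152 → 576 → 288 → 144 → 72 → 36 → 18 → 9 → 28 → 14 → 7 → 22 → 11 → 34 → 17 → 52 → 26 → 13 → 40 → 20 → 10 → 5 → 16 → 8 → 4 → 2 → 1
Total steps = 26

26 steps


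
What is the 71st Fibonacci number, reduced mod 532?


F(k) mod 532 for k=1..71:
1, 1, 2, 3, 5, 8, 13, 21, 34, 55, 89, 144, 233, 377, 78, 455, 1, 456, 457, 381, 306, 155, 461, 84, 13, 97, 110, 207, 317, 524, 309, 301, 78, 379, 457, 304, 229, 1, 230, 231, 461, 160, 89, 249, 338, 55, 393, 448, 309, 225, 2, 227, 229, 456, 153, 77, 230, 307, 5, 312, 317, 97, 414, 511, 393, 372, 233, 73, 306, 379, 153
F(71) mod 532 = 153


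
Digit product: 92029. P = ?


9 × 2 × 0 × 2 × 9 = 0


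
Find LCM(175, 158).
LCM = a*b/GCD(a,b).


GCD(175, 158) = 1
LCM = 175*158/1 = 27650/1 = 27650

LCM = 27650


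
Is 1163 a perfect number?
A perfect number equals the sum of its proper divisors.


Proper divisors of 1163: 1
Sum = 1 = 1

No, 1163 is not perfect (1 ≠ 1163)


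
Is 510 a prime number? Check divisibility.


510 / 2 = 255 (exact division)
510 is NOT prime.

No, 510 is not prime


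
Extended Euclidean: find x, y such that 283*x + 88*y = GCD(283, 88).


Tabular extended Euclidean (each row: r = 283*s + 88*t):
r=283, s=1, t=0
r=88, s=0, t=1
q=3: r=19, s=1, t=-3   [283*(1) + 88*(-3) = 19]
q=4: r=12, s=-4, t=13   [283*(-4) + 88*(13) = 12]
q=1: r=7, s=5, t=-16   [283*(5) + 88*(-16) = 7]
q=1: r=5, s=-9, t=29   [283*(-9) + 88*(29) = 5]
q=1: r=2, s=14, t=-45   [283*(14) + 88*(-45) = 2]
q=2: r=1, s=-37, t=119   [283*(-37) + 88*(119) = 1]
q=2: r=0, s=88, t=-283   [283*(88) + 88*(-283) = 0]
GCD = 1; from the row with r=1: x=-37, y=119
Check: 283*(-37) + 88*(119) = -10471 + 10472 = 1

GCD = 1, x = -37, y = 119


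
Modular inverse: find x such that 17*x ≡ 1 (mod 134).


Use the extended Euclidean algorithm on (134, 17); each row r = 134*s + 17*t:
r=134, s=1, t=0
r=17, s=0, t=1
q=7: r=15, s=1, t=-7   [134*(1) + 17*(-7) = 15]
q=1: r=2, s=-1, t=8   [134*(-1) + 17*(8) = 2]
q=7: r=1, s=8, t=-63   [134*(8) + 17*(-63) = 1]
q=2: r=0, s=-17, t=134   [134*(-17) + 17*(134) = 0]
GCD = 1 with t = -63, so 17*(-63) ≡ 1 (mod 134)
Inverse = -63 mod 134 = 71
Check: 17 * 71 = 1207 ≡ 1 (mod 134)

17^(-1) ≡ 71 (mod 134)


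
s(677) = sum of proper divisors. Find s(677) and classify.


Proper divisors: 1
Sum = 1 = 1
1 < 677 → deficient

s(677) = 1 (deficient)


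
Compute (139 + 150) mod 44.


139 + 150 = 289
289 mod 44 = 25


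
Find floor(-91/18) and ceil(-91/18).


-91/18 = -5.0556
floor = -6
ceil = -5

floor = -6, ceil = -5


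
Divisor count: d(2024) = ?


2024 = 2^3 × 11^1 × 23^1
d(2024) = (3+1) × (1+1) × (1+1) = 16

16 divisors


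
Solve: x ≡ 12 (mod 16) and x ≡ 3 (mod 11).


M = 16*11 = 176
M1 = M/16 = 11, M2 = M/11 = 16
M1^(-1) mod 16 = 3, M2^(-1) mod 11 = 9
x = 12*11*3 + 3*16*9 = 828
828 mod 176 = 124
Check: 124 mod 16 = 12 ✓, 124 mod 11 = 3 ✓

x ≡ 124 (mod 176)


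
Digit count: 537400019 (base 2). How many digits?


537400019 in base 2 = 100000000010000001001011010011
Number of digits = 30

30 digits (base 2)


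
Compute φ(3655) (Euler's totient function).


3655 = 5 × 17 × 43
Prime factors: 5, 17, 43
φ(3655) = 3655 × (1-1/5) × (1-1/17) × (1-1/43)
= 3655 × 4/5 × 16/17 × 42/43 = 2688

φ(3655) = 2688


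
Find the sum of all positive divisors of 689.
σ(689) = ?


Divisors of 689: 1, 13, 53, 689
Sum = 1 + 13 + 53 + 689 = 756

σ(689) = 756


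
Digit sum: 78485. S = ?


7 + 8 + 4 + 8 + 5 = 32


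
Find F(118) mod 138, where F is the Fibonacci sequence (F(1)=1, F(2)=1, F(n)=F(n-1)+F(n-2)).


F(k) mod 138 for k=1..118:
1, 1, 2, 3, 5, 8, 13, 21, 34, 55, 89, 6, 95, 101, 58, 21, 79, 100, 41, 3, 44, 47, 91, 0, 91, 91, 44, 135, 41, 38, 79, 117, 58, 37, 95, 132, 89, 83, 34, 117, 13, 130, 5, 135, 2, 137, 1, 0, 1, 1, 2, 3, 5, 8, 13, 21, 34, 55, 89, 6, 95, 101, 58, 21, 79, 100, 41, 3, 44, 47, 91, 0, 91, 91, 44, 135, 41, 38, 79, 117, 58, 37, 95, 132, 89, 83, 34, 117, 13, 130, 5, 135, 2, 137, 1, 0, 1, 1, 2, 3, 5, 8, 13, 21, 34, 55, 89, 6, 95, 101, 58, 21, 79, 100, 41, 3, 44, 47
F(118) mod 138 = 47


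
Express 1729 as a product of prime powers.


1729 / 7 = 247
247 / 13 = 19
19 / 19 = 1
1729 = 7 × 13 × 19


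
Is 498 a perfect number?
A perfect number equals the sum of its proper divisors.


Proper divisors of 498: 1, 2, 3, 6, 83, 166, 249
Sum = 1 + 2 + 3 + 6 + 83 + 166 + 249 = 510

No, 498 is not perfect (510 ≠ 498)


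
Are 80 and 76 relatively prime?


Euclidean algorithm:
80 = 1 * 76 + 4
76 = 19 * 4 + 0
GCD(80, 76) = 4

No, not coprime (GCD = 4)


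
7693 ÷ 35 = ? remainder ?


7693 = 35 * 219 + 28
Check: 7665 + 28 = 7693

q = 219, r = 28


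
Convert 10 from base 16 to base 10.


10 (base 16) = 16 (decimal)
16 (decimal) = 16 (base 10)


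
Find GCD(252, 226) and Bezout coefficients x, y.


Tabular extended Euclidean (each row: r = 252*s + 226*t):
r=252, s=1, t=0
r=226, s=0, t=1
q=1: r=26, s=1, t=-1   [252*(1) + 226*(-1) = 26]
q=8: r=18, s=-8, t=9   [252*(-8) + 226*(9) = 18]
q=1: r=8, s=9, t=-10   [252*(9) + 226*(-10) = 8]
q=2: r=2, s=-26, t=29   [252*(-26) + 226*(29) = 2]
q=4: r=0, s=113, t=-126   [252*(113) + 226*(-126) = 0]
GCD = 2; from the row with r=2: x=-26, y=29
Check: 252*(-26) + 226*(29) = -6552 + 6554 = 2

GCD = 2, x = -26, y = 29


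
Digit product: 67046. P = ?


6 × 7 × 0 × 4 × 6 = 0


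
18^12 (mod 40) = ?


18^1 mod 40 = 18
18^2 mod 40 = 4
18^3 mod 40 = 32
18^4 mod 40 = 16
18^5 mod 40 = 8
18^6 mod 40 = 24
18^7 mod 40 = 32
18^8 mod 40 = 16
18^9 mod 40 = 8
18^10 mod 40 = 24
18^11 mod 40 = 32
18^12 mod 40 = 16


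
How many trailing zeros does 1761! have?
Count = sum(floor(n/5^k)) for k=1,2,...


floor(1761/5) = 352
floor(1761/25) = 70
floor(1761/125) = 14
floor(1761/625) = 2
Total = 438

438 trailing zeros


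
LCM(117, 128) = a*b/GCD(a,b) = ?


GCD(117, 128) = 1
LCM = 117*128/1 = 14976/1 = 14976

LCM = 14976


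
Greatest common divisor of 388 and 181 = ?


388 = 2 * 181 + 26
181 = 6 * 26 + 25
26 = 1 * 25 + 1
25 = 25 * 1 + 0
GCD = 1


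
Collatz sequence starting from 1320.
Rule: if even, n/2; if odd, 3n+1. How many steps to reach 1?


1320 → 660 → 330 → 165 → 496 → 248 → 124 → 62 → 31 → 94 → 47 → 142 → 71 → 214 → 107 → 322 → 161 → 484 → 242 → 121 → 364 → 182 → 91 → 274 → 137 → 412 → 206 → 103 → 310 → 155 → 466 → 233 → 700 → 350 → 175 → 526 → 263 → 790 → 395 → 1186 → 593 → 1780 → 890 → 445 → 1336 → 668 → 334 → 167 → 502 → 251 → 754 → 377 → 1132 → 566 → 283 → 850 → 425 → 1276 → 638 → 319 → 958 → 479 → 1438 → 719 → 2158 → 1079 → 3238 → 1619 → 4858 → 2429 → 7288 → 3644 → 1822 → 911 → 2734 → 1367 → 4102 → 2051 → 6154 → 3077 → 9232 → 4616 → 2308 → 1154 → 577 → 1732 → 866 → 433 → 1300 → 650 → 325 → 976 → 488 → 244 → 122 → 61 → 184 → 92 → 46 → 23 → 70 → 35 → 106 → 53 → 160 → 80 → 40 → 20 → 10 → 5 → 16 → 8 → 4 → 2 → 1
Total steps = 114

114 steps


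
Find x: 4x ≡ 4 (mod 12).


GCD(4, 12) = 4 divides 4
Divide: 1x ≡ 1 (mod 3)
x ≡ 1 (mod 3)


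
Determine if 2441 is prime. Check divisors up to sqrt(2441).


Check divisors up to sqrt(2441) = 49.4065
No divisors found.
2441 is prime.

Yes, 2441 is prime


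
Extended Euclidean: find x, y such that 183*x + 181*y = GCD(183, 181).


Tabular extended Euclidean (each row: r = 183*s + 181*t):
r=183, s=1, t=0
r=181, s=0, t=1
q=1: r=2, s=1, t=-1   [183*(1) + 181*(-1) = 2]
q=90: r=1, s=-90, t=91   [183*(-90) + 181*(91) = 1]
q=2: r=0, s=181, t=-183   [183*(181) + 181*(-183) = 0]
GCD = 1; from the row with r=1: x=-90, y=91
Check: 183*(-90) + 181*(91) = -16470 + 16471 = 1

GCD = 1, x = -90, y = 91


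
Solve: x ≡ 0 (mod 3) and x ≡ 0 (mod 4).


M = 3*4 = 12
M1 = M/3 = 4, M2 = M/4 = 3
M1^(-1) mod 3 = 1, M2^(-1) mod 4 = 3
x = 0*4*1 + 0*3*3 = 0
0 mod 12 = 0
Check: 0 mod 3 = 0 ✓, 0 mod 4 = 0 ✓

x ≡ 0 (mod 12)


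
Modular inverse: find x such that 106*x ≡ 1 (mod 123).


Use the extended Euclidean algorithm on (123, 106); each row r = 123*s + 106*t:
r=123, s=1, t=0
r=106, s=0, t=1
q=1: r=17, s=1, t=-1   [123*(1) + 106*(-1) = 17]
q=6: r=4, s=-6, t=7   [123*(-6) + 106*(7) = 4]
q=4: r=1, s=25, t=-29   [123*(25) + 106*(-29) = 1]
q=4: r=0, s=-106, t=123   [123*(-106) + 106*(123) = 0]
GCD = 1 with t = -29, so 106*(-29) ≡ 1 (mod 123)
Inverse = -29 mod 123 = 94
Check: 106 * 94 = 9964 ≡ 1 (mod 123)

106^(-1) ≡ 94 (mod 123)


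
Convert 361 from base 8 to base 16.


361 (base 8) = 241 (decimal)
241 (decimal) = F1 (base 16)


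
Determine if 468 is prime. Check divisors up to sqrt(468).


468 / 2 = 234 (exact division)
468 is NOT prime.

No, 468 is not prime


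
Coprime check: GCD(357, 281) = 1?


Euclidean algorithm:
357 = 1 * 281 + 76
281 = 3 * 76 + 53
76 = 1 * 53 + 23
53 = 2 * 23 + 7
23 = 3 * 7 + 2
7 = 3 * 2 + 1
2 = 2 * 1 + 0
GCD(357, 281) = 1

Yes, coprime (GCD = 1)


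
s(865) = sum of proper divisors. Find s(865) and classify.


Proper divisors: 1, 5, 173
Sum = 1 + 5 + 173 = 179
179 < 865 → deficient

s(865) = 179 (deficient)


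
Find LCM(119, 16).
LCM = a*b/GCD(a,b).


GCD(119, 16) = 1
LCM = 119*16/1 = 1904/1 = 1904

LCM = 1904


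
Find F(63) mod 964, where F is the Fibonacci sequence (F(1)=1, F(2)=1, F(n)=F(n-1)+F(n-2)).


F(k) mod 964 for k=1..63:
1, 1, 2, 3, 5, 8, 13, 21, 34, 55, 89, 144, 233, 377, 610, 23, 633, 656, 325, 17, 342, 359, 701, 96, 797, 893, 726, 655, 417, 108, 525, 633, 194, 827, 57, 884, 941, 861, 838, 735, 609, 380, 25, 405, 430, 835, 301, 172, 473, 645, 154, 799, 953, 788, 777, 601, 414, 51, 465, 516, 17, 533, 550
F(63) mod 964 = 550


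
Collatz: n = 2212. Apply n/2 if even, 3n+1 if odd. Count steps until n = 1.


2212 → 1106 → 553 → 1660 → 830 → 415 → 1246 → 623 → 1870 → 935 → 2806 → 1403 → 4210 → 2105 → 6316 → 3158 → 1579 → 4738 → 2369 → 7108 → 3554 → 1777 → 5332 → 2666 → 1333 → 4000 → 2000 → 1000 → 500 → 250 → 125 → 376 → 188 → 94 → 47 → 142 → 71 → 214 → 107 → 322 → 161 → 484 → 242 → 121 → 364 → 182 → 91 → 274 → 137 → 412 → 206 → 103 → 310 → 155 → 466 → 233 → 700 → 350 → 175 → 526 → 263 → 790 → 395 → 1186 → 593 → 1780 → 890 → 445 → 1336 → 668 → 334 → 167 → 502 → 251 → 754 → 377 → 1132 → 566 → 283 → 850 → 425 → 1276 → 638 → 319 → 958 → 479 → 1438 → 719 → 2158 → 1079 → 3238 → 1619 → 4858 → 2429 → 7288 → 3644 → 1822 → 911 → 2734 → 1367 → 4102 → 2051 → 6154 → 3077 → 9232 → 4616 → 2308 → 1154 → 577 → 1732 → 866 → 433 → 1300 → 650 → 325 → 976 → 488 → 244 → 122 → 61 → 184 → 92 → 46 → 23 → 70 → 35 → 106 → 53 → 160 → 80 → 40 → 20 → 10 → 5 → 16 → 8 → 4 → 2 → 1
Total steps = 138

138 steps
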